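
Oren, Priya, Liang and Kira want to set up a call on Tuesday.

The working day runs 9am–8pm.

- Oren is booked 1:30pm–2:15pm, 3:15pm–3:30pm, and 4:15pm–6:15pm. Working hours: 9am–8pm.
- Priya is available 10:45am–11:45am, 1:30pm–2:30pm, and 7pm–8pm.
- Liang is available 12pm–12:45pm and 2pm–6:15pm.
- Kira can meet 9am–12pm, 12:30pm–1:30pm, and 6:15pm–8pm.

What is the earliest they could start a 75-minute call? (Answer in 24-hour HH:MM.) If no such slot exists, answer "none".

none

Oren free within 09:00–20:00: 09:00–13:30, 14:15–15:15, 15:30–16:15, 18:15–20:00.
Oren ∩ Priya: 10:45–11:45, 14:15–14:30, 19:00–20:00.
Oren ∩ Priya ∩ Liang: 14:15–14:30.
Oren ∩ Priya ∩ Liang ∩ Kira: (none).
Windows ≥ 75 min: (none).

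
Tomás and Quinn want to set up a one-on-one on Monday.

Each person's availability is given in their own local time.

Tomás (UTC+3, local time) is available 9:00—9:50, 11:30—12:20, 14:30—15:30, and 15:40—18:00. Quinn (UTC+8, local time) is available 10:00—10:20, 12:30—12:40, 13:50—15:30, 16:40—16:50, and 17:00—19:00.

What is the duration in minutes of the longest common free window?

50 minutes

Tomás → UTC: 06:00–06:50, 08:30–09:20, 11:30–12:30, 12:40–15:00.
Quinn → UTC: 02:00–02:20, 04:30–04:40, 05:50–07:30, 08:40–08:50, 09:00–11:00.
Tomás ∩ Quinn: 06:00–06:50, 08:40–08:50, 09:00–09:20.
Common window lengths: 50, 10, 20 min; longest is 50.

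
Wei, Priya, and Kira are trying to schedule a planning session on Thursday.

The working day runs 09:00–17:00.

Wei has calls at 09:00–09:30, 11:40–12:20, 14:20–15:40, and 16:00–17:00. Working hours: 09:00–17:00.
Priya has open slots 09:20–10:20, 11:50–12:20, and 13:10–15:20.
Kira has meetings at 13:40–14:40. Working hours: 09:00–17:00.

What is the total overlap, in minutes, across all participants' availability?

Wei free within 09:00–17:00: 09:30–11:40, 12:20–14:20, 15:40–16:00.
Kira free within 09:00–17:00: 09:00–13:40, 14:40–17:00.
Wei ∩ Priya: 09:30–10:20, 13:10–14:20.
Wei ∩ Priya ∩ Kira: 09:30–10:20, 13:10–13:40.
Total common minutes: 50 + 30 = 80.

80 minutes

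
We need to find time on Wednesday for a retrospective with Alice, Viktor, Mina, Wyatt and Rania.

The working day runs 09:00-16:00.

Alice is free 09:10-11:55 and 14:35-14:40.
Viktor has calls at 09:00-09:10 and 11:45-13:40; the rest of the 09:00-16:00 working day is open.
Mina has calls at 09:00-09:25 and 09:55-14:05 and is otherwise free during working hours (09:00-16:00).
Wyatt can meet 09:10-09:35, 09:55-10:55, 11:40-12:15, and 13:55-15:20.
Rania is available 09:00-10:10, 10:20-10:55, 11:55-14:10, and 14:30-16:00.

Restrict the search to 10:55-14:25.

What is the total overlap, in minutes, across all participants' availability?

0 minutes

Viktor free within 09:00–16:00: 09:10–11:45, 13:40–16:00.
Mina free within 09:00–16:00: 09:25–09:55, 14:05–16:00.
Alice ∩ Viktor: 09:10–11:45, 14:35–14:40.
Alice ∩ Viktor ∩ Mina: 09:25–09:55, 14:35–14:40.
Alice ∩ Viktor ∩ Mina ∩ Wyatt: 09:25–09:35, 14:35–14:40.
Alice ∩ Viktor ∩ Mina ∩ Wyatt ∩ Rania: 09:25–09:35, 14:35–14:40.
Restricted to 10:55–14:25: (none).
Total common minutes: 0.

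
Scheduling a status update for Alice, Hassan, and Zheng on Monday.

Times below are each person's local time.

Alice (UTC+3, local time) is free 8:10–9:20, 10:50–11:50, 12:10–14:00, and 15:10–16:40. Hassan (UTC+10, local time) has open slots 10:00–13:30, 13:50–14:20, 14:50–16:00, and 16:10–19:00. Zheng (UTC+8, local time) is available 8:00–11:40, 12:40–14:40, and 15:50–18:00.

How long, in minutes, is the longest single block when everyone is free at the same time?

Alice → UTC: 05:10–06:20, 07:50–08:50, 09:10–11:00, 12:10–13:40.
Hassan → UTC: 00:00–03:30, 03:50–04:20, 04:50–06:00, 06:10–09:00.
Zheng → UTC: 00:00–03:40, 04:40–06:40, 07:50–10:00.
Alice ∩ Hassan: 05:10–06:00, 06:10–06:20, 07:50–08:50.
Alice ∩ Hassan ∩ Zheng: 05:10–06:00, 06:10–06:20, 07:50–08:50.
Common window lengths: 50, 10, 60 min; longest is 60.

60 minutes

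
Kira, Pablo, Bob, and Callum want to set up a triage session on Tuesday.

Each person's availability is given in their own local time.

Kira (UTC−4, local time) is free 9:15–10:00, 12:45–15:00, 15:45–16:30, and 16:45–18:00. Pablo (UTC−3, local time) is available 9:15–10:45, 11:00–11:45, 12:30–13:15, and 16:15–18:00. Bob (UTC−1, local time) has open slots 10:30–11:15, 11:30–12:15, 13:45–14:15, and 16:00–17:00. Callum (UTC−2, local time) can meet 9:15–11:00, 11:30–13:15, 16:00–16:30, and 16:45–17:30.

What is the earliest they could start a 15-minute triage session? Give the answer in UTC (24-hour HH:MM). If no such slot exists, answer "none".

none

Kira → UTC: 13:15–14:00, 16:45–19:00, 19:45–20:30, 20:45–22:00.
Pablo → UTC: 12:15–13:45, 14:00–14:45, 15:30–16:15, 19:15–21:00.
Bob → UTC: 11:30–12:15, 12:30–13:15, 14:45–15:15, 17:00–18:00.
Callum → UTC: 11:15–13:00, 13:30–15:15, 18:00–18:30, 18:45–19:30.
Kira ∩ Pablo: 13:15–13:45, 19:45–20:30, 20:45–21:00.
Kira ∩ Pablo ∩ Bob: (none).
Kira ∩ Pablo ∩ Bob ∩ Callum: (none).
Windows ≥ 15 min: (none).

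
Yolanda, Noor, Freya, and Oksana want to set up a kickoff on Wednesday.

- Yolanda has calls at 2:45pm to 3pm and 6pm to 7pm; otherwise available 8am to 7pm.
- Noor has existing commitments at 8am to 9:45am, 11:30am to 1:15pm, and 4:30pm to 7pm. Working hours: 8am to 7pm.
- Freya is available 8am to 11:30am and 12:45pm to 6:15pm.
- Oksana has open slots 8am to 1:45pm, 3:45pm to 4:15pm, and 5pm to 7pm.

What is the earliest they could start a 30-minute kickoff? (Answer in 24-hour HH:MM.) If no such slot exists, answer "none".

09:45

Yolanda free within 08:00–19:00: 08:00–14:45, 15:00–18:00.
Noor free within 08:00–19:00: 09:45–11:30, 13:15–16:30.
Yolanda ∩ Noor: 09:45–11:30, 13:15–14:45, 15:00–16:30.
Yolanda ∩ Noor ∩ Freya: 09:45–11:30, 13:15–14:45, 15:00–16:30.
Yolanda ∩ Noor ∩ Freya ∩ Oksana: 09:45–11:30, 13:15–13:45, 15:45–16:15.
Windows ≥ 30 min: 09:45–11:30, 13:15–13:45, 15:45–16:15.
Earliest such window starts at 09:45.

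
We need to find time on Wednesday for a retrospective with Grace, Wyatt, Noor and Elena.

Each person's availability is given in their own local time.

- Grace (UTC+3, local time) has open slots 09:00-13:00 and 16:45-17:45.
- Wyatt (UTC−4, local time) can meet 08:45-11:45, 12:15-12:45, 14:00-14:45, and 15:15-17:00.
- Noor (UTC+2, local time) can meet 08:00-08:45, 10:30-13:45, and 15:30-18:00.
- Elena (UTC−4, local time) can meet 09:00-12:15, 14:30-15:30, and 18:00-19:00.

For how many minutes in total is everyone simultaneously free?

Grace → UTC: 06:00–10:00, 13:45–14:45.
Wyatt → UTC: 12:45–15:45, 16:15–16:45, 18:00–18:45, 19:15–21:00.
Noor → UTC: 06:00–06:45, 08:30–11:45, 13:30–16:00.
Elena → UTC: 13:00–16:15, 18:30–19:30, 22:00–23:00.
Grace ∩ Wyatt: 13:45–14:45.
Grace ∩ Wyatt ∩ Noor: 13:45–14:45.
Grace ∩ Wyatt ∩ Noor ∩ Elena: 13:45–14:45.
Total common minutes: 60.

60 minutes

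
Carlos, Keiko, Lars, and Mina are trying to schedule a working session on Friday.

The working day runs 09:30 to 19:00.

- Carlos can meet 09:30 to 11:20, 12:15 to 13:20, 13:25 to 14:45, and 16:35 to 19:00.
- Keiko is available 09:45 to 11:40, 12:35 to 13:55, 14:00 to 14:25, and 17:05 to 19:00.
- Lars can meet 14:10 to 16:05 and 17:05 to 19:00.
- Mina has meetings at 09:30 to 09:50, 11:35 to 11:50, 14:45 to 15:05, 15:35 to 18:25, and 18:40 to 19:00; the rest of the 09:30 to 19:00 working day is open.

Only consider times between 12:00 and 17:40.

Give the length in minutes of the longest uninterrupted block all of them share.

Mina free within 09:30–19:00: 09:50–11:35, 11:50–14:45, 15:05–15:35, 18:25–18:40.
Carlos ∩ Keiko: 09:45–11:20, 12:35–13:20, 13:25–13:55, 14:00–14:25, 17:05–19:00.
Carlos ∩ Keiko ∩ Lars: 14:10–14:25, 17:05–19:00.
Carlos ∩ Keiko ∩ Lars ∩ Mina: 14:10–14:25, 18:25–18:40.
Restricted to 12:00–17:40: 14:10–14:25.
Single common window of 15 minutes.

15 minutes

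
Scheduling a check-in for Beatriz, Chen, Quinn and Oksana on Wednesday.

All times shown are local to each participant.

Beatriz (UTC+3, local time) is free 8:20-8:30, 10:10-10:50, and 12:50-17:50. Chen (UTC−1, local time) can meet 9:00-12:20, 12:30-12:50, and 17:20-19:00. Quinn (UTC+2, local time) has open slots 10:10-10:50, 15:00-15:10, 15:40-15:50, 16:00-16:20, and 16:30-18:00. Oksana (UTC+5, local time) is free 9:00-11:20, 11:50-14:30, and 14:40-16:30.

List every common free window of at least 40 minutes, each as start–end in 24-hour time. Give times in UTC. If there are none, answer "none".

none

Beatriz → UTC: 05:20–05:30, 07:10–07:50, 09:50–14:50.
Chen → UTC: 10:00–13:20, 13:30–13:50, 18:20–20:00.
Quinn → UTC: 08:10–08:50, 13:00–13:10, 13:40–13:50, 14:00–14:20, 14:30–16:00.
Oksana → UTC: 04:00–06:20, 06:50–09:30, 09:40–11:30.
Beatriz ∩ Chen: 10:00–13:20, 13:30–13:50.
Beatriz ∩ Chen ∩ Quinn: 13:00–13:10, 13:40–13:50.
Beatriz ∩ Chen ∩ Quinn ∩ Oksana: (none).
Windows ≥ 40 min: (none).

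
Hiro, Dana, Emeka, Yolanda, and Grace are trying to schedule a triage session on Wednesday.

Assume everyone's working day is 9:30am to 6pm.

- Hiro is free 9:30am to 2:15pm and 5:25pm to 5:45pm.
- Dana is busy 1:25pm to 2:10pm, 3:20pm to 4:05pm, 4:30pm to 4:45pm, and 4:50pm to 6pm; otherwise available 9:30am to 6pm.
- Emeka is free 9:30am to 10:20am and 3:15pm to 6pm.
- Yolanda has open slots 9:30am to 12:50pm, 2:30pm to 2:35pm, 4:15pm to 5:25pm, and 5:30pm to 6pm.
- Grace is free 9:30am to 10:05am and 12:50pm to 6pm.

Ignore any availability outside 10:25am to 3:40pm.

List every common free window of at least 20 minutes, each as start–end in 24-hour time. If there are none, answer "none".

none

Dana free within 09:30–18:00: 09:30–13:25, 14:10–15:20, 16:05–16:30, 16:45–16:50.
Hiro ∩ Dana: 09:30–13:25, 14:10–14:15.
Hiro ∩ Dana ∩ Emeka: 09:30–10:20.
Hiro ∩ Dana ∩ Emeka ∩ Yolanda: 09:30–10:20.
Hiro ∩ Dana ∩ Emeka ∩ Yolanda ∩ Grace: 09:30–10:05.
Restricted to 10:25–15:40: (none).
Windows ≥ 20 min: (none).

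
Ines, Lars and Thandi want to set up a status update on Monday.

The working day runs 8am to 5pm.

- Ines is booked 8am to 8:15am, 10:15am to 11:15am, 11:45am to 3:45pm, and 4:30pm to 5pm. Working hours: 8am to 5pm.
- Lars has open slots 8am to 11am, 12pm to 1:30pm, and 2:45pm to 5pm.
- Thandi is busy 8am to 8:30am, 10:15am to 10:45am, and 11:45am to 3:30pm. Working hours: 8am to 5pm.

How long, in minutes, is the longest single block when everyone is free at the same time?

Ines free within 08:00–17:00: 08:15–10:15, 11:15–11:45, 15:45–16:30.
Thandi free within 08:00–17:00: 08:30–10:15, 10:45–11:45, 15:30–17:00.
Ines ∩ Lars: 08:15–10:15, 15:45–16:30.
Ines ∩ Lars ∩ Thandi: 08:30–10:15, 15:45–16:30.
Common window lengths: 105, 45 min; longest is 105.

105 minutes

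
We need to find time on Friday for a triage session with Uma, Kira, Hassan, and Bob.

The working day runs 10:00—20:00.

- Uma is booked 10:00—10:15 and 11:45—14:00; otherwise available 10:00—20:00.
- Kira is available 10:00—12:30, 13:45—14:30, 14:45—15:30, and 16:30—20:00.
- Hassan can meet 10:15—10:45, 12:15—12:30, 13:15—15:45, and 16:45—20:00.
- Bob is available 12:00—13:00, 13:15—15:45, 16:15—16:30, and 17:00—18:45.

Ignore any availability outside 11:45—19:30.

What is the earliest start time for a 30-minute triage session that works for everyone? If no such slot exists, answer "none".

14:00

Uma free within 10:00–20:00: 10:15–11:45, 14:00–20:00.
Uma ∩ Kira: 10:15–11:45, 14:00–14:30, 14:45–15:30, 16:30–20:00.
Uma ∩ Kira ∩ Hassan: 10:15–10:45, 14:00–14:30, 14:45–15:30, 16:45–20:00.
Uma ∩ Kira ∩ Hassan ∩ Bob: 14:00–14:30, 14:45–15:30, 17:00–18:45.
Restricted to 11:45–19:30: 14:00–14:30, 14:45–15:30, 17:00–18:45.
Windows ≥ 30 min: 14:00–14:30, 14:45–15:30, 17:00–18:45.
Earliest such window starts at 14:00.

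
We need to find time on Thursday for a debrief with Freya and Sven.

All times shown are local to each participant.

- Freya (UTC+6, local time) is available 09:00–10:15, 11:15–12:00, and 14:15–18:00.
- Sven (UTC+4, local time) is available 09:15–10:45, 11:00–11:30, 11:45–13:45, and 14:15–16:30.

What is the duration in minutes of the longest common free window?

Freya → UTC: 03:00–04:15, 05:15–06:00, 08:15–12:00.
Sven → UTC: 05:15–06:45, 07:00–07:30, 07:45–09:45, 10:15–12:30.
Freya ∩ Sven: 05:15–06:00, 08:15–09:45, 10:15–12:00.
Common window lengths: 45, 90, 105 min; longest is 105.

105 minutes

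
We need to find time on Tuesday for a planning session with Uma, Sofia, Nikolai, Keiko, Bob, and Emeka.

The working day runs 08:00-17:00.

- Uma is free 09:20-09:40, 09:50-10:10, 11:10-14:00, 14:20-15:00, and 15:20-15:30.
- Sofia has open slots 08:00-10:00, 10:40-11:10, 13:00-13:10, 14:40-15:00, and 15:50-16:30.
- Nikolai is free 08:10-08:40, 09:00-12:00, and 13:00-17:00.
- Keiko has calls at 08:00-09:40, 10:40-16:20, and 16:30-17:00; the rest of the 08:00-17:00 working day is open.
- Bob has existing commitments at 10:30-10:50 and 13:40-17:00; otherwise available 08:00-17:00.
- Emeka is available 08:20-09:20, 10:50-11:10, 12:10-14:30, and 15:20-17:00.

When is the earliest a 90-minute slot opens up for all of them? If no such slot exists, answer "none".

Keiko free within 08:00–17:00: 09:40–10:40, 16:20–16:30.
Bob free within 08:00–17:00: 08:00–10:30, 10:50–13:40.
Uma ∩ Sofia: 09:20–09:40, 09:50–10:00, 13:00–13:10, 14:40–15:00.
Uma ∩ Sofia ∩ Nikolai: 09:20–09:40, 09:50–10:00, 13:00–13:10, 14:40–15:00.
Uma ∩ Sofia ∩ Nikolai ∩ Keiko: 09:50–10:00.
Uma ∩ Sofia ∩ Nikolai ∩ Keiko ∩ Bob: 09:50–10:00.
Uma ∩ Sofia ∩ Nikolai ∩ Keiko ∩ Bob ∩ Emeka: (none).
Windows ≥ 90 min: (none).

none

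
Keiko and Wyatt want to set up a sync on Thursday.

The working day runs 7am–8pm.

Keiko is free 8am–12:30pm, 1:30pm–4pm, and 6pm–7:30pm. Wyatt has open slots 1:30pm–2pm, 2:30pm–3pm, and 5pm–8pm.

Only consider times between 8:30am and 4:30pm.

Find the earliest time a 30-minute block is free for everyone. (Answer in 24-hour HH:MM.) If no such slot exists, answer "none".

13:30

Keiko ∩ Wyatt: 13:30–14:00, 14:30–15:00, 18:00–19:30.
Restricted to 08:30–16:30: 13:30–14:00, 14:30–15:00.
Windows ≥ 30 min: 13:30–14:00, 14:30–15:00.
Earliest such window starts at 13:30.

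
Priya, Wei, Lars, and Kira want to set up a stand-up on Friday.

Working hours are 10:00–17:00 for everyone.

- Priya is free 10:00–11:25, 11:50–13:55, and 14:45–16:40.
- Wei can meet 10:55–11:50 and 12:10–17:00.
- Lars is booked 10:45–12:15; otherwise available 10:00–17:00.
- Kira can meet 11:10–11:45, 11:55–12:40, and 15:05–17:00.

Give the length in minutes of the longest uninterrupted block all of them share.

Lars free within 10:00–17:00: 10:00–10:45, 12:15–17:00.
Priya ∩ Wei: 10:55–11:25, 12:10–13:55, 14:45–16:40.
Priya ∩ Wei ∩ Lars: 12:15–13:55, 14:45–16:40.
Priya ∩ Wei ∩ Lars ∩ Kira: 12:15–12:40, 15:05–16:40.
Common window lengths: 25, 95 min; longest is 95.

95 minutes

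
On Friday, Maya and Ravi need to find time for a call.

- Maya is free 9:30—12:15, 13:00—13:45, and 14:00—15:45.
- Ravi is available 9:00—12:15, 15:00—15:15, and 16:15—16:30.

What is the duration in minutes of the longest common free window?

165 minutes

Maya ∩ Ravi: 09:30–12:15, 15:00–15:15.
Common window lengths: 165, 15 min; longest is 165.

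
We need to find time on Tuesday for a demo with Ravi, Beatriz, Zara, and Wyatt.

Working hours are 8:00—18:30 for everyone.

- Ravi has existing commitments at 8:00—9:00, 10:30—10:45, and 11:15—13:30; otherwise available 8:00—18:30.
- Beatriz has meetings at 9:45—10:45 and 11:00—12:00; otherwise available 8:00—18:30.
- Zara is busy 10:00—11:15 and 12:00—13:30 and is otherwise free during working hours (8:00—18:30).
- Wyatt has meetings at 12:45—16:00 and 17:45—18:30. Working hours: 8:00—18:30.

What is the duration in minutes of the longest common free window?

Ravi free within 08:00–18:30: 09:00–10:30, 10:45–11:15, 13:30–18:30.
Beatriz free within 08:00–18:30: 08:00–09:45, 10:45–11:00, 12:00–18:30.
Zara free within 08:00–18:30: 08:00–10:00, 11:15–12:00, 13:30–18:30.
Wyatt free within 08:00–18:30: 08:00–12:45, 16:00–17:45.
Ravi ∩ Beatriz: 09:00–09:45, 10:45–11:00, 13:30–18:30.
Ravi ∩ Beatriz ∩ Zara: 09:00–09:45, 13:30–18:30.
Ravi ∩ Beatriz ∩ Zara ∩ Wyatt: 09:00–09:45, 16:00–17:45.
Common window lengths: 45, 105 min; longest is 105.

105 minutes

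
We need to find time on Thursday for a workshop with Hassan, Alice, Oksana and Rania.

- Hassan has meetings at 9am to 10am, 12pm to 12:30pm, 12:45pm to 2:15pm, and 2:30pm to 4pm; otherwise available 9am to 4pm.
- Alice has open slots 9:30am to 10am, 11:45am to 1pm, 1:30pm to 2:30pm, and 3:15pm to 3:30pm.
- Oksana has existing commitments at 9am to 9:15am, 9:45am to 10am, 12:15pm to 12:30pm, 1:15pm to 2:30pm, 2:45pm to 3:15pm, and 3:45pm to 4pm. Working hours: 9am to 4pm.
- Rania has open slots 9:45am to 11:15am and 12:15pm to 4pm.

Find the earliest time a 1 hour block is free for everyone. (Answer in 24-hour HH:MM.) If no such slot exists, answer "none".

none

Hassan free within 09:00–16:00: 10:00–12:00, 12:30–12:45, 14:15–14:30.
Oksana free within 09:00–16:00: 09:15–09:45, 10:00–12:15, 12:30–13:15, 14:30–14:45, 15:15–15:45.
Hassan ∩ Alice: 11:45–12:00, 12:30–12:45, 14:15–14:30.
Hassan ∩ Alice ∩ Oksana: 11:45–12:00, 12:30–12:45.
Hassan ∩ Alice ∩ Oksana ∩ Rania: 12:30–12:45.
Windows ≥ 60 min: (none).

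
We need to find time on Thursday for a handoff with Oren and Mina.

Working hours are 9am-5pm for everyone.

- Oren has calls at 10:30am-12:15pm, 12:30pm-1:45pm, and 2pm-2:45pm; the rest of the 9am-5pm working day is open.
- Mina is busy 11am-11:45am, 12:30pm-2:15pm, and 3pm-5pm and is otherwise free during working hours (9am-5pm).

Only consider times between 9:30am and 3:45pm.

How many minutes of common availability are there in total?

Oren free within 09:00–17:00: 09:00–10:30, 12:15–12:30, 13:45–14:00, 14:45–17:00.
Mina free within 09:00–17:00: 09:00–11:00, 11:45–12:30, 14:15–15:00.
Oren ∩ Mina: 09:00–10:30, 12:15–12:30, 14:45–15:00.
Restricted to 09:30–15:45: 09:30–10:30, 12:15–12:30, 14:45–15:00.
Total common minutes: 60 + 15 + 15 = 90.

90 minutes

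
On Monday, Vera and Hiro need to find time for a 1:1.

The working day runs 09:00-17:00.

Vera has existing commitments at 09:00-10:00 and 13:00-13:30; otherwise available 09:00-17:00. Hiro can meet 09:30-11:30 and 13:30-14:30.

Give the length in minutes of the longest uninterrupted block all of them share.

Vera free within 09:00–17:00: 10:00–13:00, 13:30–17:00.
Vera ∩ Hiro: 10:00–11:30, 13:30–14:30.
Common window lengths: 90, 60 min; longest is 90.

90 minutes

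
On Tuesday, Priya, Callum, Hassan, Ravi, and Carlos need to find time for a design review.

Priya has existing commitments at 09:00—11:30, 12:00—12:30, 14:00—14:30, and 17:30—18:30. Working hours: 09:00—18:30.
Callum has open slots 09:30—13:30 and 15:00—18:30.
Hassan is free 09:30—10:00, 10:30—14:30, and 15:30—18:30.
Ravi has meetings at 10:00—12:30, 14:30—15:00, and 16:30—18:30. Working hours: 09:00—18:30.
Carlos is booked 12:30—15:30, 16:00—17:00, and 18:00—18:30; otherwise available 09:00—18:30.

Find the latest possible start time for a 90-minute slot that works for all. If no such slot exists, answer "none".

Priya free within 09:00–18:30: 11:30–12:00, 12:30–14:00, 14:30–17:30.
Ravi free within 09:00–18:30: 09:00–10:00, 12:30–14:30, 15:00–16:30.
Carlos free within 09:00–18:30: 09:00–12:30, 15:30–16:00, 17:00–18:00.
Priya ∩ Callum: 11:30–12:00, 12:30–13:30, 15:00–17:30.
Priya ∩ Callum ∩ Hassan: 11:30–12:00, 12:30–13:30, 15:30–17:30.
Priya ∩ Callum ∩ Hassan ∩ Ravi: 12:30–13:30, 15:30–16:30.
Priya ∩ Callum ∩ Hassan ∩ Ravi ∩ Carlos: 15:30–16:00.
Windows ≥ 90 min: (none).

none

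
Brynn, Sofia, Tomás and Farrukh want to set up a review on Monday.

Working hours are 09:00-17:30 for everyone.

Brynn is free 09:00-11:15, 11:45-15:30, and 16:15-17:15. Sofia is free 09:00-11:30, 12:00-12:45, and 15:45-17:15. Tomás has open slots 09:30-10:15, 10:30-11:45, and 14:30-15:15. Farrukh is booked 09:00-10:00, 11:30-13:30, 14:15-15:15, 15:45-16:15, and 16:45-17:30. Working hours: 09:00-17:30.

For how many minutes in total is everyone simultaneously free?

Farrukh free within 09:00–17:30: 10:00–11:30, 13:30–14:15, 15:15–15:45, 16:15–16:45.
Brynn ∩ Sofia: 09:00–11:15, 12:00–12:45, 16:15–17:15.
Brynn ∩ Sofia ∩ Tomás: 09:30–10:15, 10:30–11:15.
Brynn ∩ Sofia ∩ Tomás ∩ Farrukh: 10:00–10:15, 10:30–11:15.
Total common minutes: 15 + 45 = 60.

60 minutes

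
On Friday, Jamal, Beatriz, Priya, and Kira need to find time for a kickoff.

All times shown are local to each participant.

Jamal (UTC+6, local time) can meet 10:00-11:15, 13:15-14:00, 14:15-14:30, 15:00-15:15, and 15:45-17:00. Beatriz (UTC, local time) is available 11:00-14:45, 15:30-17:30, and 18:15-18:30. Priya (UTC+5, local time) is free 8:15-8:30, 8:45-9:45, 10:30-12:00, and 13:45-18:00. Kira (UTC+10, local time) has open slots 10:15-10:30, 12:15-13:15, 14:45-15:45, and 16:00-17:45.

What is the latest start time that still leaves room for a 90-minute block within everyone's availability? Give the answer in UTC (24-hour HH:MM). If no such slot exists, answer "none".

Jamal → UTC: 04:00–05:15, 07:15–08:00, 08:15–08:30, 09:00–09:15, 09:45–11:00.
Beatriz → UTC: 11:00–14:45, 15:30–17:30, 18:15–18:30.
Priya → UTC: 03:15–03:30, 03:45–04:45, 05:30–07:00, 08:45–13:00.
Kira → UTC: 00:15–00:30, 02:15–03:15, 04:45–05:45, 06:00–07:45.
Jamal ∩ Beatriz: (none).
Jamal ∩ Beatriz ∩ Priya: (none).
Jamal ∩ Beatriz ∩ Priya ∩ Kira: (none).
Windows ≥ 90 min: (none).

none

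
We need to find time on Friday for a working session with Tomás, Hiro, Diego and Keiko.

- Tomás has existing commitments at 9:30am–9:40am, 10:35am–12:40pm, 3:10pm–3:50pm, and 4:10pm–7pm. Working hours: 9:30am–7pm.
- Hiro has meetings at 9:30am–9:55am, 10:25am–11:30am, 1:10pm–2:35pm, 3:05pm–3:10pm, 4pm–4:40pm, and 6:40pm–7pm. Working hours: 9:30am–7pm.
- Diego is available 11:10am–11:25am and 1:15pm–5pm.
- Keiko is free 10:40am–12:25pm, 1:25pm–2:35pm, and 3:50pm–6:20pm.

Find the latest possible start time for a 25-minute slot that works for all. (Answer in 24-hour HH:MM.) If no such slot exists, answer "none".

Tomás free within 09:30–19:00: 09:40–10:35, 12:40–15:10, 15:50–16:10.
Hiro free within 09:30–19:00: 09:55–10:25, 11:30–13:10, 14:35–15:05, 15:10–16:00, 16:40–18:40.
Tomás ∩ Hiro: 09:55–10:25, 12:40–13:10, 14:35–15:05, 15:50–16:00.
Tomás ∩ Hiro ∩ Diego: 14:35–15:05, 15:50–16:00.
Tomás ∩ Hiro ∩ Diego ∩ Keiko: 15:50–16:00.
Windows ≥ 25 min: (none).

none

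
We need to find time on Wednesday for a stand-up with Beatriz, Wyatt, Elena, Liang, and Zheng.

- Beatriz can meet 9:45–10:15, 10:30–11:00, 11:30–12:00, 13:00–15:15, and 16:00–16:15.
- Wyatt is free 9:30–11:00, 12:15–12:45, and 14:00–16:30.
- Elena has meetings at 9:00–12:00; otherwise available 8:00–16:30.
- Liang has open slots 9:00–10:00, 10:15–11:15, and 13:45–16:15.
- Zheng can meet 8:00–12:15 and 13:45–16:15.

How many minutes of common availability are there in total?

90 minutes

Elena free within 08:00–16:30: 08:00–09:00, 12:00–16:30.
Beatriz ∩ Wyatt: 09:45–10:15, 10:30–11:00, 14:00–15:15, 16:00–16:15.
Beatriz ∩ Wyatt ∩ Elena: 14:00–15:15, 16:00–16:15.
Beatriz ∩ Wyatt ∩ Elena ∩ Liang: 14:00–15:15, 16:00–16:15.
Beatriz ∩ Wyatt ∩ Elena ∩ Liang ∩ Zheng: 14:00–15:15, 16:00–16:15.
Total common minutes: 75 + 15 = 90.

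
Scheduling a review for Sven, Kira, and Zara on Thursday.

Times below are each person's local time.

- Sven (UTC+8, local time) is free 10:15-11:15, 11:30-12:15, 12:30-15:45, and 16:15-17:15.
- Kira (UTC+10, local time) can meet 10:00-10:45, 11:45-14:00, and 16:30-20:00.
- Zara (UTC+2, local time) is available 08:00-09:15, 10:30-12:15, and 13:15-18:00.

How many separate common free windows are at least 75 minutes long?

Sven → UTC: 02:15–03:15, 03:30–04:15, 04:30–07:45, 08:15–09:15.
Kira → UTC: 00:00–00:45, 01:45–04:00, 06:30–10:00.
Zara → UTC: 06:00–07:15, 08:30–10:15, 11:15–16:00.
Sven ∩ Kira: 02:15–03:15, 03:30–04:00, 06:30–07:45, 08:15–09:15.
Sven ∩ Kira ∩ Zara: 06:30–07:15, 08:30–09:15.
Windows ≥ 75 min: (none).
That's 0 windows.

0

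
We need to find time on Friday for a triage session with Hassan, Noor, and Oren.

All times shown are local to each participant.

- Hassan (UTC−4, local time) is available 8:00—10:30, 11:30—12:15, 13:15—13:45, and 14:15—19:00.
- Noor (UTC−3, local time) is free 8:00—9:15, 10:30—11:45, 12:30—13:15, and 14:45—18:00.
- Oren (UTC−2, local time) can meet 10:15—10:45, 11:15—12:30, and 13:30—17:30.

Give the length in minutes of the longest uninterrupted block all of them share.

Hassan → UTC: 12:00–14:30, 15:30–16:15, 17:15–17:45, 18:15–23:00.
Noor → UTC: 11:00–12:15, 13:30–14:45, 15:30–16:15, 17:45–21:00.
Oren → UTC: 12:15–12:45, 13:15–14:30, 15:30–19:30.
Hassan ∩ Noor: 12:00–12:15, 13:30–14:30, 15:30–16:15, 18:15–21:00.
Hassan ∩ Noor ∩ Oren: 13:30–14:30, 15:30–16:15, 18:15–19:30.
Common window lengths: 60, 45, 75 min; longest is 75.

75 minutes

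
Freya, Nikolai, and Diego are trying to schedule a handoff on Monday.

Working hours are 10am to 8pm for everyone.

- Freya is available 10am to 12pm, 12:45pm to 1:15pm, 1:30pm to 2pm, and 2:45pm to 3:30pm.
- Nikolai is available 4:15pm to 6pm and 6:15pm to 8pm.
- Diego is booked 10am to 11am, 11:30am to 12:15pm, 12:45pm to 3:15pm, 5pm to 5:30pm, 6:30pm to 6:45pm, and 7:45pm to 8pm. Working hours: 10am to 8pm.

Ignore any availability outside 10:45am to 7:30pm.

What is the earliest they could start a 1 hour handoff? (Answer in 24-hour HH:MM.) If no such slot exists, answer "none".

none

Diego free within 10:00–20:00: 11:00–11:30, 12:15–12:45, 15:15–17:00, 17:30–18:30, 18:45–19:45.
Freya ∩ Nikolai: (none).
Freya ∩ Nikolai ∩ Diego: (none).
Restricted to 10:45–19:30: (none).
Windows ≥ 60 min: (none).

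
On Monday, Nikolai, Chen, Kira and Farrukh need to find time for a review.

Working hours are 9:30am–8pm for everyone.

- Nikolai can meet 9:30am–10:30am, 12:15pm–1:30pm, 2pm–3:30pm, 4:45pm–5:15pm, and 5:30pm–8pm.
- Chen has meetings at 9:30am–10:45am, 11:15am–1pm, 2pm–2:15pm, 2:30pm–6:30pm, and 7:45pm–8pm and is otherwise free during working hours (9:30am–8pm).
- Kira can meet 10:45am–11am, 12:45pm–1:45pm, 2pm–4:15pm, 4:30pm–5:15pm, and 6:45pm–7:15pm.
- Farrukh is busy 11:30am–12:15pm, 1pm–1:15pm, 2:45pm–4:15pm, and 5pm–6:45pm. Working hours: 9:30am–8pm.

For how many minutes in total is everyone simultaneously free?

60 minutes

Chen free within 09:30–20:00: 10:45–11:15, 13:00–14:00, 14:15–14:30, 18:30–19:45.
Farrukh free within 09:30–20:00: 09:30–11:30, 12:15–13:00, 13:15–14:45, 16:15–17:00, 18:45–20:00.
Nikolai ∩ Chen: 13:00–13:30, 14:15–14:30, 18:30–19:45.
Nikolai ∩ Chen ∩ Kira: 13:00–13:30, 14:15–14:30, 18:45–19:15.
Nikolai ∩ Chen ∩ Kira ∩ Farrukh: 13:15–13:30, 14:15–14:30, 18:45–19:15.
Total common minutes: 15 + 15 + 30 = 60.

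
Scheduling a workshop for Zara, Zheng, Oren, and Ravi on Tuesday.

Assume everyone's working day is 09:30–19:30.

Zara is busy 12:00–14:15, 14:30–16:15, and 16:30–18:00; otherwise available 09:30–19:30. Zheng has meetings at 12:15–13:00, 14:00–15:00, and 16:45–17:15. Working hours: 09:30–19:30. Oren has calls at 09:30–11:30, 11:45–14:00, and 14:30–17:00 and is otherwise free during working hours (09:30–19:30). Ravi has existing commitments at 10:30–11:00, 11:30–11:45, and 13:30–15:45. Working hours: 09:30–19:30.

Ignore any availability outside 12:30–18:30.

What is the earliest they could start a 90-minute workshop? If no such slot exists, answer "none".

none

Zara free within 09:30–19:30: 09:30–12:00, 14:15–14:30, 16:15–16:30, 18:00–19:30.
Zheng free within 09:30–19:30: 09:30–12:15, 13:00–14:00, 15:00–16:45, 17:15–19:30.
Oren free within 09:30–19:30: 11:30–11:45, 14:00–14:30, 17:00–19:30.
Ravi free within 09:30–19:30: 09:30–10:30, 11:00–11:30, 11:45–13:30, 15:45–19:30.
Zara ∩ Zheng: 09:30–12:00, 16:15–16:30, 18:00–19:30.
Zara ∩ Zheng ∩ Oren: 11:30–11:45, 18:00–19:30.
Zara ∩ Zheng ∩ Oren ∩ Ravi: 18:00–19:30.
Restricted to 12:30–18:30: 18:00–18:30.
Windows ≥ 90 min: (none).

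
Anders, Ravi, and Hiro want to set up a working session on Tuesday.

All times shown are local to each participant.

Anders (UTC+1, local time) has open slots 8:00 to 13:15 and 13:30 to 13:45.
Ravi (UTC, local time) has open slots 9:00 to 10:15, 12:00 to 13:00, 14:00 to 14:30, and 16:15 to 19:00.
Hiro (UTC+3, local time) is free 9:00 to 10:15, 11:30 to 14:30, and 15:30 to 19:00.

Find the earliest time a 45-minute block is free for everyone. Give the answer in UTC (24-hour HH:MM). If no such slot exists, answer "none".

09:00

Anders → UTC: 07:00–12:15, 12:30–12:45.
Ravi → UTC: 09:00–10:15, 12:00–13:00, 14:00–14:30, 16:15–19:00.
Hiro → UTC: 06:00–07:15, 08:30–11:30, 12:30–16:00.
Anders ∩ Ravi: 09:00–10:15, 12:00–12:15, 12:30–12:45.
Anders ∩ Ravi ∩ Hiro: 09:00–10:15, 12:30–12:45.
Windows ≥ 45 min: 09:00–10:15.
Earliest such window starts at 09:00.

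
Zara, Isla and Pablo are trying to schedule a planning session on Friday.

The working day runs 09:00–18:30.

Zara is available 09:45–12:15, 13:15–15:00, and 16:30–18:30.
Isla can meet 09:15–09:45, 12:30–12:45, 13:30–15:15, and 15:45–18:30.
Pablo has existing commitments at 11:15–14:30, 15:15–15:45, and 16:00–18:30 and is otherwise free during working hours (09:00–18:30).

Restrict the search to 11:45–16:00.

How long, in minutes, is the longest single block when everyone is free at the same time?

30 minutes

Pablo free within 09:00–18:30: 09:00–11:15, 14:30–15:15, 15:45–16:00.
Zara ∩ Isla: 13:30–15:00, 16:30–18:30.
Zara ∩ Isla ∩ Pablo: 14:30–15:00.
Restricted to 11:45–16:00: 14:30–15:00.
Single common window of 30 minutes.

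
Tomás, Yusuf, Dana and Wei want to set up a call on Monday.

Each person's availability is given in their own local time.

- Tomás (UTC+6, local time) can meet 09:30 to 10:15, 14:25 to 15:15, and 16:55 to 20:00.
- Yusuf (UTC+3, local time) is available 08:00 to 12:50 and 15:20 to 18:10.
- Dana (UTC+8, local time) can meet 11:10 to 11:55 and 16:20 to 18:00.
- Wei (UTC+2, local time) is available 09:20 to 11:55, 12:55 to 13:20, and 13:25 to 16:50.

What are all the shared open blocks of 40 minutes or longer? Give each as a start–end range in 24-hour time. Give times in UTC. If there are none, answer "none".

Tomás → UTC: 03:30–04:15, 08:25–09:15, 10:55–14:00.
Yusuf → UTC: 05:00–09:50, 12:20–15:10.
Dana → UTC: 03:10–03:55, 08:20–10:00.
Wei → UTC: 07:20–09:55, 10:55–11:20, 11:25–14:50.
Tomás ∩ Yusuf: 08:25–09:15, 12:20–14:00.
Tomás ∩ Yusuf ∩ Dana: 08:25–09:15.
Tomás ∩ Yusuf ∩ Dana ∩ Wei: 08:25–09:15.
Windows ≥ 40 min: 08:25–09:15.

08:25–09:15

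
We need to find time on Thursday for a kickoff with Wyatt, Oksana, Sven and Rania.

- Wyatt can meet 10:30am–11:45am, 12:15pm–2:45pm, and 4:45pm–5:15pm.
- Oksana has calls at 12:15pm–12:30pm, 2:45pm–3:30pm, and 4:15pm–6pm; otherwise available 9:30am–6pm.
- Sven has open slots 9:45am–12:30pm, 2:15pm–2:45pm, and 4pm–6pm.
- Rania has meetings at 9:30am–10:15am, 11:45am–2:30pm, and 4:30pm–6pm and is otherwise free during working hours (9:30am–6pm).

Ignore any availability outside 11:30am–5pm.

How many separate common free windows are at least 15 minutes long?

2

Oksana free within 09:30–18:00: 09:30–12:15, 12:30–14:45, 15:30–16:15.
Rania free within 09:30–18:00: 10:15–11:45, 14:30–16:30.
Wyatt ∩ Oksana: 10:30–11:45, 12:30–14:45.
Wyatt ∩ Oksana ∩ Sven: 10:30–11:45, 14:15–14:45.
Wyatt ∩ Oksana ∩ Sven ∩ Rania: 10:30–11:45, 14:30–14:45.
Restricted to 11:30–17:00: 11:30–11:45, 14:30–14:45.
Windows ≥ 15 min: 11:30–11:45, 14:30–14:45.
That's 2 windows.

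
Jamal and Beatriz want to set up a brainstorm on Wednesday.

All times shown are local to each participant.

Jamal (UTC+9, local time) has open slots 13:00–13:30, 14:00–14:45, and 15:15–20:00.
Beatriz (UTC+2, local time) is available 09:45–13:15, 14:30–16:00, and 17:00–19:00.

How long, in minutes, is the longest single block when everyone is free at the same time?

195 minutes

Jamal → UTC: 04:00–04:30, 05:00–05:45, 06:15–11:00.
Beatriz → UTC: 07:45–11:15, 12:30–14:00, 15:00–17:00.
Jamal ∩ Beatriz: 07:45–11:00.
Single common window of 195 minutes.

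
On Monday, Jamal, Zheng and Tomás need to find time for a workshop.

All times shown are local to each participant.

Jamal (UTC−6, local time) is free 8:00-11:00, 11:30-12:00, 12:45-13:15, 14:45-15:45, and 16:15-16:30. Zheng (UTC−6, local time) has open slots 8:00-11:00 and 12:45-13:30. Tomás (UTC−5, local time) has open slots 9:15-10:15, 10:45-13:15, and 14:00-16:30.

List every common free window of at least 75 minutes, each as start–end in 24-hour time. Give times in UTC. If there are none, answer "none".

15:45–17:00

Jamal → UTC: 14:00–17:00, 17:30–18:00, 18:45–19:15, 20:45–21:45, 22:15–22:30.
Zheng → UTC: 14:00–17:00, 18:45–19:30.
Tomás → UTC: 14:15–15:15, 15:45–18:15, 19:00–21:30.
Jamal ∩ Zheng: 14:00–17:00, 18:45–19:15.
Jamal ∩ Zheng ∩ Tomás: 14:15–15:15, 15:45–17:00, 19:00–19:15.
Windows ≥ 75 min: 15:45–17:00.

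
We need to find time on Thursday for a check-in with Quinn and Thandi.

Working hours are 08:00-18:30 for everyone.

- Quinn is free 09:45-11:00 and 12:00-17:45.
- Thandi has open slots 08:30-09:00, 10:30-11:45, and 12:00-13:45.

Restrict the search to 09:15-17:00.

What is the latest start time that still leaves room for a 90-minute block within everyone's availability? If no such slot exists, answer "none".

12:15

Quinn ∩ Thandi: 10:30–11:00, 12:00–13:45.
Restricted to 09:15–17:00: 10:30–11:00, 12:00–13:45.
Windows ≥ 90 min: 12:00–13:45.
Latest start in the last window 12:00–13:45 is 13:45 − 90 min = 12:15.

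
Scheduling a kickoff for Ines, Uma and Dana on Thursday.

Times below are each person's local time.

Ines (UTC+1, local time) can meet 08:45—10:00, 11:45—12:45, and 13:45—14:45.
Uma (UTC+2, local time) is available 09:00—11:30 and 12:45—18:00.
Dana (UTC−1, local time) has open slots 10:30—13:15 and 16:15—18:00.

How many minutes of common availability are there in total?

Ines → UTC: 07:45–09:00, 10:45–11:45, 12:45–13:45.
Uma → UTC: 07:00–09:30, 10:45–16:00.
Dana → UTC: 11:30–14:15, 17:15–19:00.
Ines ∩ Uma: 07:45–09:00, 10:45–11:45, 12:45–13:45.
Ines ∩ Uma ∩ Dana: 11:30–11:45, 12:45–13:45.
Total common minutes: 15 + 60 = 75.

75 minutes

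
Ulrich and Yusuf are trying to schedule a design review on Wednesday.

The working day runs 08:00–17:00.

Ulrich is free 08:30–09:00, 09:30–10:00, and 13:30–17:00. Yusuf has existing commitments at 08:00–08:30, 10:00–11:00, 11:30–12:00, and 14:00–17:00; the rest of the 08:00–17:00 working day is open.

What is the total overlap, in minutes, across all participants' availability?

90 minutes

Yusuf free within 08:00–17:00: 08:30–10:00, 11:00–11:30, 12:00–14:00.
Ulrich ∩ Yusuf: 08:30–09:00, 09:30–10:00, 13:30–14:00.
Total common minutes: 30 + 30 + 30 = 90.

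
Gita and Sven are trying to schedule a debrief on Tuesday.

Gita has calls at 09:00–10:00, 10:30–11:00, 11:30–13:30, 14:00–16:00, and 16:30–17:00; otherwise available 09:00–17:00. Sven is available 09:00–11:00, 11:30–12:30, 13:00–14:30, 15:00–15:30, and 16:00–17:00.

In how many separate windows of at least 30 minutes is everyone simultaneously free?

3

Gita free within 09:00–17:00: 10:00–10:30, 11:00–11:30, 13:30–14:00, 16:00–16:30.
Gita ∩ Sven: 10:00–10:30, 13:30–14:00, 16:00–16:30.
Windows ≥ 30 min: 10:00–10:30, 13:30–14:00, 16:00–16:30.
That's 3 windows.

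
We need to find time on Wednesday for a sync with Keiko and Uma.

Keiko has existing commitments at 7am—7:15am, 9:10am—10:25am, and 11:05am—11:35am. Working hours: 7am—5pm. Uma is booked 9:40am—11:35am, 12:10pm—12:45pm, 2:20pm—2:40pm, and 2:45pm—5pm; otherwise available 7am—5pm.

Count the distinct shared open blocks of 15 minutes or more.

3

Keiko free within 07:00–17:00: 07:15–09:10, 10:25–11:05, 11:35–17:00.
Uma free within 07:00–17:00: 07:00–09:40, 11:35–12:10, 12:45–14:20, 14:40–14:45.
Keiko ∩ Uma: 07:15–09:10, 11:35–12:10, 12:45–14:20, 14:40–14:45.
Windows ≥ 15 min: 07:15–09:10, 11:35–12:10, 12:45–14:20.
That's 3 windows.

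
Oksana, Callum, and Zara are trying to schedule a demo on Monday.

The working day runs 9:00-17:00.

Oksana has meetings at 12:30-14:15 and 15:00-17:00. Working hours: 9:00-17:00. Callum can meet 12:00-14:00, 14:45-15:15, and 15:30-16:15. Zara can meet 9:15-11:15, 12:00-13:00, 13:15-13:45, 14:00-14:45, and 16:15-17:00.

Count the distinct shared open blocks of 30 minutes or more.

Oksana free within 09:00–17:00: 09:00–12:30, 14:15–15:00.
Oksana ∩ Callum: 12:00–12:30, 14:45–15:00.
Oksana ∩ Callum ∩ Zara: 12:00–12:30.
Windows ≥ 30 min: 12:00–12:30.
That's 1 window.

1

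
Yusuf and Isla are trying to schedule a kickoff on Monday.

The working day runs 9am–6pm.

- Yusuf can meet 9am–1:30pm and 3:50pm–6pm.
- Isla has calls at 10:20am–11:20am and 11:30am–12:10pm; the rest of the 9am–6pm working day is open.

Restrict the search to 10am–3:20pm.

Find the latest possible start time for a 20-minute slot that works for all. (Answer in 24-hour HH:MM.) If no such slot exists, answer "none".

13:10

Isla free within 09:00–18:00: 09:00–10:20, 11:20–11:30, 12:10–18:00.
Yusuf ∩ Isla: 09:00–10:20, 11:20–11:30, 12:10–13:30, 15:50–18:00.
Restricted to 10:00–15:20: 10:00–10:20, 11:20–11:30, 12:10–13:30.
Windows ≥ 20 min: 10:00–10:20, 12:10–13:30.
Latest start in the last window 12:10–13:30 is 13:30 − 20 min = 13:10.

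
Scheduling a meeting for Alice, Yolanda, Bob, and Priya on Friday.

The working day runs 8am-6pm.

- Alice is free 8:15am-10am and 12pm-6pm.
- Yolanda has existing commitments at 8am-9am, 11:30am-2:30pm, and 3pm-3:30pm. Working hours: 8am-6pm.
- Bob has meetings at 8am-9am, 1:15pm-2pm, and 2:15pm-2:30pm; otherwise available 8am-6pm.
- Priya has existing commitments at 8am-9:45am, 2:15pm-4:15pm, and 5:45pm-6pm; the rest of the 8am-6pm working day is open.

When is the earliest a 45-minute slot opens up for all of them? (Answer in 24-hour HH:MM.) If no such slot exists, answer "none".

Yolanda free within 08:00–18:00: 09:00–11:30, 14:30–15:00, 15:30–18:00.
Bob free within 08:00–18:00: 09:00–13:15, 14:00–14:15, 14:30–18:00.
Priya free within 08:00–18:00: 09:45–14:15, 16:15–17:45.
Alice ∩ Yolanda: 09:00–10:00, 14:30–15:00, 15:30–18:00.
Alice ∩ Yolanda ∩ Bob: 09:00–10:00, 14:30–15:00, 15:30–18:00.
Alice ∩ Yolanda ∩ Bob ∩ Priya: 09:45–10:00, 16:15–17:45.
Windows ≥ 45 min: 16:15–17:45.
Earliest such window starts at 16:15.

16:15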